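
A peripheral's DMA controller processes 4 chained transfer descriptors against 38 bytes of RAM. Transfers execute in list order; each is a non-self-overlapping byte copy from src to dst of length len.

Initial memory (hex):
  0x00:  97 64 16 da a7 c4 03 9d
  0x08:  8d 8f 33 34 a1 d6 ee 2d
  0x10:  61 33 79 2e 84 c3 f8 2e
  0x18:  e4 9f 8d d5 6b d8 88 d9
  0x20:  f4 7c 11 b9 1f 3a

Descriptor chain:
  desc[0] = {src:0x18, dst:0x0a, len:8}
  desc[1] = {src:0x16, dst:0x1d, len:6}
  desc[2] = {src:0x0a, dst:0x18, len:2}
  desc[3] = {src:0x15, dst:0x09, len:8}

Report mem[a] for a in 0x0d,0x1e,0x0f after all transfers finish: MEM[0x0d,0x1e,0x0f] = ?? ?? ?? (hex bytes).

MEM[0x0d,0x1e,0x0f] = 9f 2e d5

[0] 0x18->0x0a len=8 : e4 9f 8d d5 6b d8 88 d9
[1] 0x16->0x1d len=6 : f8 2e e4 9f 8d d5
[2] 0x0a->0x18 len=2 : e4 9f
[3] 0x15->0x09 len=8 : c3 f8 2e e4 9f 8d d5 6b
query mem[0x0d]=0x9f, mem[0x1e]=0x2e, mem[0x0f]=0xd5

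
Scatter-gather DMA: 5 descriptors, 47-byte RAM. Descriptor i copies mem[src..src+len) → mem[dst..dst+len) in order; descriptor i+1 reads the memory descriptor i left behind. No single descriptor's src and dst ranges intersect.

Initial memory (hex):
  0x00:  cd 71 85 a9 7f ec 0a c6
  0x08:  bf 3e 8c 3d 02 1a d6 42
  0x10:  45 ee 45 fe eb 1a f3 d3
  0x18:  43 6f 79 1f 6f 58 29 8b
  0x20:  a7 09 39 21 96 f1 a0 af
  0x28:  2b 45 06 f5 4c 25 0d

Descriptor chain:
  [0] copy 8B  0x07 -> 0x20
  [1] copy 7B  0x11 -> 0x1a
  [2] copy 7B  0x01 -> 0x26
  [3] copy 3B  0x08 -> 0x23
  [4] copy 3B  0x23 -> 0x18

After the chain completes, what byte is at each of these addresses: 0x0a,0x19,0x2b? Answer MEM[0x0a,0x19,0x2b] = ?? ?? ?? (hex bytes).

[0] 0x07->0x20 len=8 : c6 bf 3e 8c 3d 02 1a d6
[1] 0x11->0x1a len=7 : ee 45 fe eb 1a f3 d3
[2] 0x01->0x26 len=7 : 71 85 a9 7f ec 0a c6
[3] 0x08->0x23 len=3 : bf 3e 8c
[4] 0x23->0x18 len=3 : bf 3e 8c
query mem[0x0a]=0x8c, mem[0x19]=0x3e, mem[0x2b]=0x0a

MEM[0x0a,0x19,0x2b] = 8c 3e 0a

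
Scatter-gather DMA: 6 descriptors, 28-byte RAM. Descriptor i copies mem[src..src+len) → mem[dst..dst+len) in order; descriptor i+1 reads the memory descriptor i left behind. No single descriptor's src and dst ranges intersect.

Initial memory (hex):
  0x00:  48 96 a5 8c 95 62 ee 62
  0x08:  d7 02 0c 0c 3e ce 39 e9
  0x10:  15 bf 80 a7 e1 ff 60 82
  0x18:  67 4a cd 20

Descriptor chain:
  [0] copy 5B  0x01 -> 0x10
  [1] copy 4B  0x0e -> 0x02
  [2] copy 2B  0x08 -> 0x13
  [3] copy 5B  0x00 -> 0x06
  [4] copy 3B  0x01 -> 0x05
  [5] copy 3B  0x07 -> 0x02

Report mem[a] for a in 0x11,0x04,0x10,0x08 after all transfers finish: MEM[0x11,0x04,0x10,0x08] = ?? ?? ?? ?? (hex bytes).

  after D0: wrote 5B at 0x10 = 96a58c9562
  after D1: wrote 4B at 0x02 = 39e996a5
  after D2: wrote 2B at 0x13 = d702
  after D3: wrote 5B at 0x06 = 489639e996
  after D4: wrote 3B at 0x05 = 9639e9
  after D5: wrote 3B at 0x02 = e939e9
query mem[0x11]=0xa5, mem[0x04]=0xe9, mem[0x10]=0x96, mem[0x08]=0x39

MEM[0x11,0x04,0x10,0x08] = a5 e9 96 39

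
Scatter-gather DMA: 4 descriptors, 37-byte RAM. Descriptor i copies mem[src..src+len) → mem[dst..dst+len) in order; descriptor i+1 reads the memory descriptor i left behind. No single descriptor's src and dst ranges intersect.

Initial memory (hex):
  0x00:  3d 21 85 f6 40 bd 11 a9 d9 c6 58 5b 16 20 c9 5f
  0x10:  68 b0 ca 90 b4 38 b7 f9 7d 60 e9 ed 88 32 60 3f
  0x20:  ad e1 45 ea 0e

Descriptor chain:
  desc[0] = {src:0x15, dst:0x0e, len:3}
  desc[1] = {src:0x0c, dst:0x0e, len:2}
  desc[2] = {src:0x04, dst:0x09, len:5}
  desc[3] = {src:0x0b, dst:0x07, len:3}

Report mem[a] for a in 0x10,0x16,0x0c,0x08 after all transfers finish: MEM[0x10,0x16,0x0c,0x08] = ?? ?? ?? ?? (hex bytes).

MEM[0x10,0x16,0x0c,0x08] = f9 b7 a9 a9

  after D0: wrote 3B at 0x0e = 38b7f9
  after D1: wrote 2B at 0x0e = 1620
  after D2: wrote 5B at 0x09 = 40bd11a9d9
  after D3: wrote 3B at 0x07 = 11a9d9
query mem[0x10]=0xf9, mem[0x16]=0xb7, mem[0x0c]=0xa9, mem[0x08]=0xa9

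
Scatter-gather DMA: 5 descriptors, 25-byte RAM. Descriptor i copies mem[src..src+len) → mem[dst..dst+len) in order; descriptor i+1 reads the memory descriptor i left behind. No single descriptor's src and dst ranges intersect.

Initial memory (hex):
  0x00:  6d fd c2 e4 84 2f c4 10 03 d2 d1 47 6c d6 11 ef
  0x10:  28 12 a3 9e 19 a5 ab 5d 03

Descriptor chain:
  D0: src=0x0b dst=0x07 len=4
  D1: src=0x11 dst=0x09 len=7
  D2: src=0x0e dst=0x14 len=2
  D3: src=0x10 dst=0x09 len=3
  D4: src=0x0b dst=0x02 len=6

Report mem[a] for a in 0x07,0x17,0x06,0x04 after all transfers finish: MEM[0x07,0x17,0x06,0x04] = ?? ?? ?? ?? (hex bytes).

MEM[0x07,0x17,0x06,0x04] = 28 5d 5d a5

#0 dst[0x07+4] := {0x47,0x6c,0xd6,0x11}
#1 dst[0x09+7] := {0x12,0xa3,0x9e,0x19,0xa5,0xab,0x5d}
#2 dst[0x14+2] := {0xab,0x5d}
#3 dst[0x09+3] := {0x28,0x12,0xa3}
#4 dst[0x02+6] := {0xa3,0x19,0xa5,0xab,0x5d,0x28}
query mem[0x07]=0x28, mem[0x17]=0x5d, mem[0x06]=0x5d, mem[0x04]=0xa5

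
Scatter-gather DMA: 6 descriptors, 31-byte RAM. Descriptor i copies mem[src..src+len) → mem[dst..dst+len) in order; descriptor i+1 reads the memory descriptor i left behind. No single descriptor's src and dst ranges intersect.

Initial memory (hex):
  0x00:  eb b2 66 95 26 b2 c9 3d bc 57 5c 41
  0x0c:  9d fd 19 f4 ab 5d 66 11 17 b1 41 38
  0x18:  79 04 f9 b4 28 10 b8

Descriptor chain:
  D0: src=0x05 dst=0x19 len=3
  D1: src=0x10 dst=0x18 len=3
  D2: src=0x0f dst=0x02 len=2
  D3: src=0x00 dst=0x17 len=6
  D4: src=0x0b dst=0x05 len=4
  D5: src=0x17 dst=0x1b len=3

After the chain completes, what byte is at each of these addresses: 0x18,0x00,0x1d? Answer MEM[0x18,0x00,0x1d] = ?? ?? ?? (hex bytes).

[0] 0x05->0x19 len=3 : b2 c9 3d
[1] 0x10->0x18 len=3 : ab 5d 66
[2] 0x0f->0x02 len=2 : f4 ab
[3] 0x00->0x17 len=6 : eb b2 f4 ab 26 b2
[4] 0x0b->0x05 len=4 : 41 9d fd 19
[5] 0x17->0x1b len=3 : eb b2 f4
query mem[0x18]=0xb2, mem[0x00]=0xeb, mem[0x1d]=0xf4

MEM[0x18,0x00,0x1d] = b2 eb f4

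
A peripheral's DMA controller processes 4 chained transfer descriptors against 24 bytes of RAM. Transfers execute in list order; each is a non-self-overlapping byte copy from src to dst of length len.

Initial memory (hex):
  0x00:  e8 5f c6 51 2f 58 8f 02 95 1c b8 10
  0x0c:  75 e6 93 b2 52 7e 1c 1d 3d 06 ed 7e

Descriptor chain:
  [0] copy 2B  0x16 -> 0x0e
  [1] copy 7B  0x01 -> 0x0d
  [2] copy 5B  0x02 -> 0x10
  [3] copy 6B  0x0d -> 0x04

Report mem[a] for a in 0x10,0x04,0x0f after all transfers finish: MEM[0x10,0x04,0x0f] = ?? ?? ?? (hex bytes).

MEM[0x10,0x04,0x0f] = c6 5f 51

  after D0: wrote 2B at 0x0e = ed7e
  after D1: wrote 7B at 0x0d = 5fc6512f588f02
  after D2: wrote 5B at 0x10 = c6512f588f
  after D3: wrote 6B at 0x04 = 5fc651c6512f
query mem[0x10]=0xc6, mem[0x04]=0x5f, mem[0x0f]=0x51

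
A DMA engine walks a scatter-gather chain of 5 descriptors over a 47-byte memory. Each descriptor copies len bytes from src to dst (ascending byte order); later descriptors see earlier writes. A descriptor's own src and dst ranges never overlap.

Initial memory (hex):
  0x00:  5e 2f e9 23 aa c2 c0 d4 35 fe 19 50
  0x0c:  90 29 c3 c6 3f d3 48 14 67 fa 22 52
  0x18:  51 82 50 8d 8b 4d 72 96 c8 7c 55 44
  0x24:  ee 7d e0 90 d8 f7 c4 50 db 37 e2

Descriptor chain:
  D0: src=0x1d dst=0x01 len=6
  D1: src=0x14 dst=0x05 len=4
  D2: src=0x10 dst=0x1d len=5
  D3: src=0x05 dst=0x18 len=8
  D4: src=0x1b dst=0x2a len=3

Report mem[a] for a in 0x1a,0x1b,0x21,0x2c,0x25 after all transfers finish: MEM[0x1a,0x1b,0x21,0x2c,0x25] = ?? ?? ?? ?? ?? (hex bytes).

MEM[0x1a,0x1b,0x21,0x2c,0x25] = 22 52 67 19 7d

[0] 0x1d->0x01 len=6 : 4d 72 96 c8 7c 55
[1] 0x14->0x05 len=4 : 67 fa 22 52
[2] 0x10->0x1d len=5 : 3f d3 48 14 67
[3] 0x05->0x18 len=8 : 67 fa 22 52 fe 19 50 90
[4] 0x1b->0x2a len=3 : 52 fe 19
query mem[0x1a]=0x22, mem[0x1b]=0x52, mem[0x21]=0x67, mem[0x2c]=0x19, mem[0x25]=0x7d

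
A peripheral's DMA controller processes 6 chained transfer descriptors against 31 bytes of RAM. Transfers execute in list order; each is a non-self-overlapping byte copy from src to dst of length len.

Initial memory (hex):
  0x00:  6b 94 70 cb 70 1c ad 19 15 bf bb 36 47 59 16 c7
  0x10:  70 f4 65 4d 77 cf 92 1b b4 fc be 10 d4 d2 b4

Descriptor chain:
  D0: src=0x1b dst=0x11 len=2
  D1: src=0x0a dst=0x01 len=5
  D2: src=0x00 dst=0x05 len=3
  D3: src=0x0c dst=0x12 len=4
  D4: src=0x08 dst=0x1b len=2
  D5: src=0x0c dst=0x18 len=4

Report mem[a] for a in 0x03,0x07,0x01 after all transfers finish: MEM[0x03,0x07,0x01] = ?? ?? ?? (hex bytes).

MEM[0x03,0x07,0x01] = 47 36 bb

D0: mem[0x11..0x12] <- [10 d4]
D1: mem[0x01..0x05] <- [bb 36 47 59 16]
D2: mem[0x05..0x07] <- [6b bb 36]
D3: mem[0x12..0x15] <- [47 59 16 c7]
D4: mem[0x1b..0x1c] <- [15 bf]
D5: mem[0x18..0x1b] <- [47 59 16 c7]
query mem[0x03]=0x47, mem[0x07]=0x36, mem[0x01]=0xbb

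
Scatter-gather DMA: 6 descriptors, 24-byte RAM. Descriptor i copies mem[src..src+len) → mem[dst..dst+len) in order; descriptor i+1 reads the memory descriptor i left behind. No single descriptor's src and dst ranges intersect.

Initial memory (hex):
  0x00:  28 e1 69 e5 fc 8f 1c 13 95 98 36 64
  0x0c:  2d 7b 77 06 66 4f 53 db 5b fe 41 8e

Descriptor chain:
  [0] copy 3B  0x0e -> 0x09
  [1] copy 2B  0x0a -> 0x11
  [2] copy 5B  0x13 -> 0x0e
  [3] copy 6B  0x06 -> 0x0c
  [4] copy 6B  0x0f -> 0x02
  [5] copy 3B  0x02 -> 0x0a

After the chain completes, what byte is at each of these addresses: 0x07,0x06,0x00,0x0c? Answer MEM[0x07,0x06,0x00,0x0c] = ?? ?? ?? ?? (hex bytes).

MEM[0x07,0x06,0x00,0x0c] = 5b db 28 66

  after D0: wrote 3B at 0x09 = 770666
  after D1: wrote 2B at 0x11 = 0666
  after D2: wrote 5B at 0x0e = db5bfe418e
  after D3: wrote 6B at 0x0c = 1c1395770666
  after D4: wrote 6B at 0x02 = 7706668edb5b
  after D5: wrote 3B at 0x0a = 770666
query mem[0x07]=0x5b, mem[0x06]=0xdb, mem[0x00]=0x28, mem[0x0c]=0x66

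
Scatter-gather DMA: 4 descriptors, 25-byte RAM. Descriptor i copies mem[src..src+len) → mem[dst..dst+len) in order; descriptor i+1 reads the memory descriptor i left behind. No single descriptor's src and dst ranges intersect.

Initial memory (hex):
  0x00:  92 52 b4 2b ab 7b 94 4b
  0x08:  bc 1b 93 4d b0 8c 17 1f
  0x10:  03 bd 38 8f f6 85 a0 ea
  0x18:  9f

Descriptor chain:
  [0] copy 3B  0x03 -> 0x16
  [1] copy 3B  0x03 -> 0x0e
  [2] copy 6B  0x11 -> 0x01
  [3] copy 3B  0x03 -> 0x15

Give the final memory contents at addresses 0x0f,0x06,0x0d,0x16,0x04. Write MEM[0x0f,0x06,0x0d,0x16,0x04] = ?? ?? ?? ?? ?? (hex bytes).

#0 dst[0x16+3] := {0x2b,0xab,0x7b}
#1 dst[0x0e+3] := {0x2b,0xab,0x7b}
#2 dst[0x01+6] := {0xbd,0x38,0x8f,0xf6,0x85,0x2b}
#3 dst[0x15+3] := {0x8f,0xf6,0x85}
query mem[0x0f]=0xab, mem[0x06]=0x2b, mem[0x0d]=0x8c, mem[0x16]=0xf6, mem[0x04]=0xf6

MEM[0x0f,0x06,0x0d,0x16,0x04] = ab 2b 8c f6 f6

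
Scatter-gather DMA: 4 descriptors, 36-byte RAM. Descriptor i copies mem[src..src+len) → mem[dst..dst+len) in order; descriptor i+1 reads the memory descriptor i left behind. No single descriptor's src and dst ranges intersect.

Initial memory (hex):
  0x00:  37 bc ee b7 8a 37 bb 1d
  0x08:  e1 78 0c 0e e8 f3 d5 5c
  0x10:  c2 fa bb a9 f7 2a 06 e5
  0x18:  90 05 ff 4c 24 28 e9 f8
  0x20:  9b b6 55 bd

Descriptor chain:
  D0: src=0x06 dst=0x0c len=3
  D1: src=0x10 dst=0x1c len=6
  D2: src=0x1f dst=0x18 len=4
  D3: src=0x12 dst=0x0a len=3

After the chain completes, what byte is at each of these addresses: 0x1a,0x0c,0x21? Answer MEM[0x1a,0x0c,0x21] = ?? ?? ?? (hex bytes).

MEM[0x1a,0x0c,0x21] = 2a f7 2a

D0: mem[0x0c..0x0e] <- [bb 1d e1]
D1: mem[0x1c..0x21] <- [c2 fa bb a9 f7 2a]
D2: mem[0x18..0x1b] <- [a9 f7 2a 55]
D3: mem[0x0a..0x0c] <- [bb a9 f7]
query mem[0x1a]=0x2a, mem[0x0c]=0xf7, mem[0x21]=0x2a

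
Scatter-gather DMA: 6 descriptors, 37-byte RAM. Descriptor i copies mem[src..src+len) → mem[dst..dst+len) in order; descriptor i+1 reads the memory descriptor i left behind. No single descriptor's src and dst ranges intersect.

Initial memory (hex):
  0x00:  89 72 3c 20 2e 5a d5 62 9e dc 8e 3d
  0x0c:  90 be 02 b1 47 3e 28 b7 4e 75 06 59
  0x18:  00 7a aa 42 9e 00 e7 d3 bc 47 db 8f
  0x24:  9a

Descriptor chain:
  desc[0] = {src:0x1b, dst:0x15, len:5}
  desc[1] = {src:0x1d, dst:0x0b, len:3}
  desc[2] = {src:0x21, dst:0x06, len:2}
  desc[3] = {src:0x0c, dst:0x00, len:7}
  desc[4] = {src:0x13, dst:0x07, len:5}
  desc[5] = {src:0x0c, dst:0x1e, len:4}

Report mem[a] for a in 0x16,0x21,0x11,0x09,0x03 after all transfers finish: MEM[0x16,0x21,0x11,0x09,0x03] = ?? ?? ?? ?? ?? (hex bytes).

[0] 0x1b->0x15 len=5 : 42 9e 00 e7 d3
[1] 0x1d->0x0b len=3 : 00 e7 d3
[2] 0x21->0x06 len=2 : 47 db
[3] 0x0c->0x00 len=7 : e7 d3 02 b1 47 3e 28
[4] 0x13->0x07 len=5 : b7 4e 42 9e 00
[5] 0x0c->0x1e len=4 : e7 d3 02 b1
query mem[0x16]=0x9e, mem[0x21]=0xb1, mem[0x11]=0x3e, mem[0x09]=0x42, mem[0x03]=0xb1

MEM[0x16,0x21,0x11,0x09,0x03] = 9e b1 3e 42 b1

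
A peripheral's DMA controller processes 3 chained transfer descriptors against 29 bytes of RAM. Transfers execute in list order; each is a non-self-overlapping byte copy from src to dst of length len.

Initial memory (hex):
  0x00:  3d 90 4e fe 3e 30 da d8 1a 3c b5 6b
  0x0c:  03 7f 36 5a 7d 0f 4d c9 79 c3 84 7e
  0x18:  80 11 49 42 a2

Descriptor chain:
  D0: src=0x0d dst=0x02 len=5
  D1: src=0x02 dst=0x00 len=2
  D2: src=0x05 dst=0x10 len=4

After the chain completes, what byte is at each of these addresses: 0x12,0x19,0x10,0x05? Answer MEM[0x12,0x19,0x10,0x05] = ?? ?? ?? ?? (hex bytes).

D0: mem[0x02..0x06] <- [7f 36 5a 7d 0f]
D1: mem[0x00..0x01] <- [7f 36]
D2: mem[0x10..0x13] <- [7d 0f d8 1a]
query mem[0x12]=0xd8, mem[0x19]=0x11, mem[0x10]=0x7d, mem[0x05]=0x7d

MEM[0x12,0x19,0x10,0x05] = d8 11 7d 7d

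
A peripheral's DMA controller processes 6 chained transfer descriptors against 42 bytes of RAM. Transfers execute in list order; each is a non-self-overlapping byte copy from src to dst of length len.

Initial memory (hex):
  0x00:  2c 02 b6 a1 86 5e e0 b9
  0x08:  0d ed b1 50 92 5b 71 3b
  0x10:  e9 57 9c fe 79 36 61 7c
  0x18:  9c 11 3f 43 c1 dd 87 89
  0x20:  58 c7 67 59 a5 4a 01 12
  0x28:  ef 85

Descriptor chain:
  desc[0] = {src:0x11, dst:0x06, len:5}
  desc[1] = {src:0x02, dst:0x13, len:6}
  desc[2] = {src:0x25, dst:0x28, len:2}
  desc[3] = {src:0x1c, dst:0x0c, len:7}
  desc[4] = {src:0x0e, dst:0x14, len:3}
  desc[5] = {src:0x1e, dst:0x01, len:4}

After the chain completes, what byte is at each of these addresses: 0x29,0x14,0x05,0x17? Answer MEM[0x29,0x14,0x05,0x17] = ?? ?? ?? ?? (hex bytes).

MEM[0x29,0x14,0x05,0x17] = 01 87 5e 57

#0 dst[0x06+5] := {0x57,0x9c,0xfe,0x79,0x36}
#1 dst[0x13+6] := {0xb6,0xa1,0x86,0x5e,0x57,0x9c}
#2 dst[0x28+2] := {0x4a,0x01}
#3 dst[0x0c+7] := {0xc1,0xdd,0x87,0x89,0x58,0xc7,0x67}
#4 dst[0x14+3] := {0x87,0x89,0x58}
#5 dst[0x01+4] := {0x87,0x89,0x58,0xc7}
query mem[0x29]=0x01, mem[0x14]=0x87, mem[0x05]=0x5e, mem[0x17]=0x57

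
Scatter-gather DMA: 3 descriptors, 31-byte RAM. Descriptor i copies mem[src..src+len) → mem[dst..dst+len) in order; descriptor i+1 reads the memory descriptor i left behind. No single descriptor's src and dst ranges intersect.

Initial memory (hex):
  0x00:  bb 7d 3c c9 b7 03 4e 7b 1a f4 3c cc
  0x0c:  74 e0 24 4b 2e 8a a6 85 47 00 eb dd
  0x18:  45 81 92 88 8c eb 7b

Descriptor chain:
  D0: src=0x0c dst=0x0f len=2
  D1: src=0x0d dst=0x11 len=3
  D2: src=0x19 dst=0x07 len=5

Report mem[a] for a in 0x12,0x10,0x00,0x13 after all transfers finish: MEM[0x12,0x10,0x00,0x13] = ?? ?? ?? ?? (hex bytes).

  after D0: wrote 2B at 0x0f = 74e0
  after D1: wrote 3B at 0x11 = e02474
  after D2: wrote 5B at 0x07 = 8192888ceb
query mem[0x12]=0x24, mem[0x10]=0xe0, mem[0x00]=0xbb, mem[0x13]=0x74

MEM[0x12,0x10,0x00,0x13] = 24 e0 bb 74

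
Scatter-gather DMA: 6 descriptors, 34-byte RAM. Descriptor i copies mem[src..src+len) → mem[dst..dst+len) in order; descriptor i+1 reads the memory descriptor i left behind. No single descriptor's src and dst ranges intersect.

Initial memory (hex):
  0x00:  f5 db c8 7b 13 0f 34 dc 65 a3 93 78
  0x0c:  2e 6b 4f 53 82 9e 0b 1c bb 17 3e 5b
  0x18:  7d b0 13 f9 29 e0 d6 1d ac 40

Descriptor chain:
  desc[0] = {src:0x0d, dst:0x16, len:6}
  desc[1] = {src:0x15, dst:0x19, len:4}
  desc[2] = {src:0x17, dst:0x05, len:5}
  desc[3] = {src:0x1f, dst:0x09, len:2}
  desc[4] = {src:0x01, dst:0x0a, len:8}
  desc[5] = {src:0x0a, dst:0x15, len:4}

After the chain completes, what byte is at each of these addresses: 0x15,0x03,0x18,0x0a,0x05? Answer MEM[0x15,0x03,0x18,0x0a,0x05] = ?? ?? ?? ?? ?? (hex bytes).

MEM[0x15,0x03,0x18,0x0a,0x05] = db 7b 13 db 4f

#0 dst[0x16+6] := {0x6b,0x4f,0x53,0x82,0x9e,0x0b}
#1 dst[0x19+4] := {0x17,0x6b,0x4f,0x53}
#2 dst[0x05+5] := {0x4f,0x53,0x17,0x6b,0x4f}
#3 dst[0x09+2] := {0x1d,0xac}
#4 dst[0x0a+8] := {0xdb,0xc8,0x7b,0x13,0x4f,0x53,0x17,0x6b}
#5 dst[0x15+4] := {0xdb,0xc8,0x7b,0x13}
query mem[0x15]=0xdb, mem[0x03]=0x7b, mem[0x18]=0x13, mem[0x0a]=0xdb, mem[0x05]=0x4f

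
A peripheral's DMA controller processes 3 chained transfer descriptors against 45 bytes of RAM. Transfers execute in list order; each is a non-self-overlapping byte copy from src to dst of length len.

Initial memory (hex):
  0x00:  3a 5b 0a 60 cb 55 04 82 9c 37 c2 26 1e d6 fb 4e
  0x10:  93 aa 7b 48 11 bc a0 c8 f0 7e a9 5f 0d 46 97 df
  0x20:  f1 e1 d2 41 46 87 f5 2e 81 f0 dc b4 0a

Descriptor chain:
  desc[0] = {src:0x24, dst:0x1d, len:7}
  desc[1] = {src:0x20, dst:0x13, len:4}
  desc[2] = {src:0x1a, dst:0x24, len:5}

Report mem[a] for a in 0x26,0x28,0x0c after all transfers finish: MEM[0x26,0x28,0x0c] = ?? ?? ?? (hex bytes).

#0 dst[0x1d+7] := {0x46,0x87,0xf5,0x2e,0x81,0xf0,0xdc}
#1 dst[0x13+4] := {0x2e,0x81,0xf0,0xdc}
#2 dst[0x24+5] := {0xa9,0x5f,0x0d,0x46,0x87}
query mem[0x26]=0x0d, mem[0x28]=0x87, mem[0x0c]=0x1e

MEM[0x26,0x28,0x0c] = 0d 87 1e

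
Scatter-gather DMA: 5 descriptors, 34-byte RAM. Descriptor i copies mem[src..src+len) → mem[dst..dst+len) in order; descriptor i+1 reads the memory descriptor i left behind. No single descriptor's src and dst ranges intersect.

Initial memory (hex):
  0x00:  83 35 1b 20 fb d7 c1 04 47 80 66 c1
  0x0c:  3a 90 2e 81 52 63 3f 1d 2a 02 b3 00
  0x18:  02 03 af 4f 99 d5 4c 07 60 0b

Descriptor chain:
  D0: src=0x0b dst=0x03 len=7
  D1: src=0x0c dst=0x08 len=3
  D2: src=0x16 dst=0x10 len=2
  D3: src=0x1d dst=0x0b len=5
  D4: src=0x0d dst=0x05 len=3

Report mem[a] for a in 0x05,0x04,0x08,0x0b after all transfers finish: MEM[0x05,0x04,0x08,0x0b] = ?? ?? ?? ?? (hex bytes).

MEM[0x05,0x04,0x08,0x0b] = 07 3a 3a d5

D0: mem[0x03..0x09] <- [c1 3a 90 2e 81 52 63]
D1: mem[0x08..0x0a] <- [3a 90 2e]
D2: mem[0x10..0x11] <- [b3 00]
D3: mem[0x0b..0x0f] <- [d5 4c 07 60 0b]
D4: mem[0x05..0x07] <- [07 60 0b]
query mem[0x05]=0x07, mem[0x04]=0x3a, mem[0x08]=0x3a, mem[0x0b]=0xd5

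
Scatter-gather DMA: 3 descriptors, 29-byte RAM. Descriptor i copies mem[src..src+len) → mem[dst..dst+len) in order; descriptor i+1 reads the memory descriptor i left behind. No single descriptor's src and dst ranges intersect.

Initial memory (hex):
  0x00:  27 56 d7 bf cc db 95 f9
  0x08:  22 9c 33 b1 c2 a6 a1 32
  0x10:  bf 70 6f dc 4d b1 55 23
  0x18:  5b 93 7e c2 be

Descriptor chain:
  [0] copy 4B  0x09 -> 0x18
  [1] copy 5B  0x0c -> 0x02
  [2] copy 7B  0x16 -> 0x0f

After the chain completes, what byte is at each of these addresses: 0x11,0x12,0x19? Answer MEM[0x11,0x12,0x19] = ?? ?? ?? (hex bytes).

[0] 0x09->0x18 len=4 : 9c 33 b1 c2
[1] 0x0c->0x02 len=5 : c2 a6 a1 32 bf
[2] 0x16->0x0f len=7 : 55 23 9c 33 b1 c2 be
query mem[0x11]=0x9c, mem[0x12]=0x33, mem[0x19]=0x33

MEM[0x11,0x12,0x19] = 9c 33 33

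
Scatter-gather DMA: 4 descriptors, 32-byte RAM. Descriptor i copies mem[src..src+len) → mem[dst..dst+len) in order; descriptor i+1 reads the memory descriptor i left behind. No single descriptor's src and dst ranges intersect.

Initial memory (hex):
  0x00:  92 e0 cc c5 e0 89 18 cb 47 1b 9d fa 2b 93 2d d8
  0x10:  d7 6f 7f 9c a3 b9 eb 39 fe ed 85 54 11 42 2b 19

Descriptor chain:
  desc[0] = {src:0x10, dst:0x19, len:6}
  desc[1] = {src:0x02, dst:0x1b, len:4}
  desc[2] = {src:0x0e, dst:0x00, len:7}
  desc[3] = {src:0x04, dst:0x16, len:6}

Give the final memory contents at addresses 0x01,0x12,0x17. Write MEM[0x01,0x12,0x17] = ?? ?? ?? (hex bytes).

MEM[0x01,0x12,0x17] = d8 7f 9c

#0 dst[0x19+6] := {0xd7,0x6f,0x7f,0x9c,0xa3,0xb9}
#1 dst[0x1b+4] := {0xcc,0xc5,0xe0,0x89}
#2 dst[0x00+7] := {0x2d,0xd8,0xd7,0x6f,0x7f,0x9c,0xa3}
#3 dst[0x16+6] := {0x7f,0x9c,0xa3,0xcb,0x47,0x1b}
query mem[0x01]=0xd8, mem[0x12]=0x7f, mem[0x17]=0x9c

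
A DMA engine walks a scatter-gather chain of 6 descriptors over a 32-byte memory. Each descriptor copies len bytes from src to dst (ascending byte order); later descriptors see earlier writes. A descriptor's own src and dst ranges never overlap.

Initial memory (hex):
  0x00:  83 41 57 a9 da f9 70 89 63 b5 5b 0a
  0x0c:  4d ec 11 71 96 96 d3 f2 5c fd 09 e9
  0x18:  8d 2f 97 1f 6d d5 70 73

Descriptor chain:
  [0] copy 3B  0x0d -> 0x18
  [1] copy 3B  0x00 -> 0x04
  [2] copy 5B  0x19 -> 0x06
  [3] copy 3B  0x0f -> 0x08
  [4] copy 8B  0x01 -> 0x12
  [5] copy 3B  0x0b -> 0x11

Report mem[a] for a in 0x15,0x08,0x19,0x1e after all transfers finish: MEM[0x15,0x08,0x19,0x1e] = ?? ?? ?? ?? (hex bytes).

#0 dst[0x18+3] := {0xec,0x11,0x71}
#1 dst[0x04+3] := {0x83,0x41,0x57}
#2 dst[0x06+5] := {0x11,0x71,0x1f,0x6d,0xd5}
#3 dst[0x08+3] := {0x71,0x96,0x96}
#4 dst[0x12+8] := {0x41,0x57,0xa9,0x83,0x41,0x11,0x71,0x71}
#5 dst[0x11+3] := {0x0a,0x4d,0xec}
query mem[0x15]=0x83, mem[0x08]=0x71, mem[0x19]=0x71, mem[0x1e]=0x70

MEM[0x15,0x08,0x19,0x1e] = 83 71 71 70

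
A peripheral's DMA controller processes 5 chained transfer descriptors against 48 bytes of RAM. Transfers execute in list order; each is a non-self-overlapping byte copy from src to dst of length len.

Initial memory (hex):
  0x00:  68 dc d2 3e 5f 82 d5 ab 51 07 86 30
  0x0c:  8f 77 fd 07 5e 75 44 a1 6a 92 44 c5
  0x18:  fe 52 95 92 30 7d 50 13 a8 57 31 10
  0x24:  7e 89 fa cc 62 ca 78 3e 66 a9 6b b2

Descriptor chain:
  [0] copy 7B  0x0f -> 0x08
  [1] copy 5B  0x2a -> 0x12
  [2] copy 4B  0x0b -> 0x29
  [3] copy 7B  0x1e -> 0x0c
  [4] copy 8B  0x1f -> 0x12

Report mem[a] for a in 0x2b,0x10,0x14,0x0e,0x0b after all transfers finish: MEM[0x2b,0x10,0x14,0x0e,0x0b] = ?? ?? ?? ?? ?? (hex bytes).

MEM[0x2b,0x10,0x14,0x0e,0x0b] = 6a 31 57 a8 44

  after D0: wrote 7B at 0x08 = 075e7544a16a92
  after D1: wrote 5B at 0x12 = 783e66a96b
  after D2: wrote 4B at 0x29 = 44a16a92
  after D3: wrote 7B at 0x0c = 5013a85731107e
  after D4: wrote 8B at 0x12 = 13a85731107e89fa
query mem[0x2b]=0x6a, mem[0x10]=0x31, mem[0x14]=0x57, mem[0x0e]=0xa8, mem[0x0b]=0x44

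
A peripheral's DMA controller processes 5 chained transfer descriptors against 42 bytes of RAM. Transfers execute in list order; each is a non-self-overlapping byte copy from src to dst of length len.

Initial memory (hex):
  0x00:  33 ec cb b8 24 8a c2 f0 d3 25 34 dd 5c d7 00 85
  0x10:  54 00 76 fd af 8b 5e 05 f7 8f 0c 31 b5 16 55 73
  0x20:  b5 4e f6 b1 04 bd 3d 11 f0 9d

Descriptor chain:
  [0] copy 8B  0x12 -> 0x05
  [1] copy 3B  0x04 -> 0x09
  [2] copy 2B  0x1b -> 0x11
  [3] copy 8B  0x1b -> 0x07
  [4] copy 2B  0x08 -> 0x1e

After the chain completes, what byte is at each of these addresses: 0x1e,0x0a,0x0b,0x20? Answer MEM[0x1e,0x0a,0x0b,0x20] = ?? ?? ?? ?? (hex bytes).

MEM[0x1e,0x0a,0x0b,0x20] = b5 55 73 b5

  after D0: wrote 8B at 0x05 = 76fdaf8b5e05f78f
  after D1: wrote 3B at 0x09 = 2476fd
  after D2: wrote 2B at 0x11 = 31b5
  after D3: wrote 8B at 0x07 = 31b5165573b54ef6
  after D4: wrote 2B at 0x1e = b516
query mem[0x1e]=0xb5, mem[0x0a]=0x55, mem[0x0b]=0x73, mem[0x20]=0xb5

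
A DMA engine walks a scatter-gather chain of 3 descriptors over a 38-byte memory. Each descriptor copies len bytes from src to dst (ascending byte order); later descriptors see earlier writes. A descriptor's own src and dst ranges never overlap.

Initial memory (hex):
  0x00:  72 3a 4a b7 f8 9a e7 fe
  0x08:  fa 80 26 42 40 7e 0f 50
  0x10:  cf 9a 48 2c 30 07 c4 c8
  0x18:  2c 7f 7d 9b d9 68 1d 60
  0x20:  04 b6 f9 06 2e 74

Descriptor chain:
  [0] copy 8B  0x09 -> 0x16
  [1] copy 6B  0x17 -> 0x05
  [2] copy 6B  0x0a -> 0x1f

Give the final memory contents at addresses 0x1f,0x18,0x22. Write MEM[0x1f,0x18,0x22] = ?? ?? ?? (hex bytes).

MEM[0x1f,0x18,0x22] = 50 42 7e

[0] 0x09->0x16 len=8 : 80 26 42 40 7e 0f 50 cf
[1] 0x17->0x05 len=6 : 26 42 40 7e 0f 50
[2] 0x0a->0x1f len=6 : 50 42 40 7e 0f 50
query mem[0x1f]=0x50, mem[0x18]=0x42, mem[0x22]=0x7e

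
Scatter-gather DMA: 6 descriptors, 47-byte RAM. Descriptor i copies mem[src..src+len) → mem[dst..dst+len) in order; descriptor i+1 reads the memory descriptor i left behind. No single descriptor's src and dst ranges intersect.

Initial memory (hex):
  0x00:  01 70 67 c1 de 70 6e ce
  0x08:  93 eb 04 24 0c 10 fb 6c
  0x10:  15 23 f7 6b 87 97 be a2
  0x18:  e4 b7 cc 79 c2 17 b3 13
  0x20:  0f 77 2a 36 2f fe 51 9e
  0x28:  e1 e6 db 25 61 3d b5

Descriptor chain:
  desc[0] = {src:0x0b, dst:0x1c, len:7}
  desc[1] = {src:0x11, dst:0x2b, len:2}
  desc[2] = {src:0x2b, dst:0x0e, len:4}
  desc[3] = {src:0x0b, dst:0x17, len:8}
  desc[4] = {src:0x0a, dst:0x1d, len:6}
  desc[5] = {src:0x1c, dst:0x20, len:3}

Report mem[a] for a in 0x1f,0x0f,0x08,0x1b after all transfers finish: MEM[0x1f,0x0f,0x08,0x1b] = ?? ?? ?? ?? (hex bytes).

[0] 0x0b->0x1c len=7 : 24 0c 10 fb 6c 15 23
[1] 0x11->0x2b len=2 : 23 f7
[2] 0x2b->0x0e len=4 : 23 f7 3d b5
[3] 0x0b->0x17 len=8 : 24 0c 10 23 f7 3d b5 f7
[4] 0x0a->0x1d len=6 : 04 24 0c 10 23 f7
[5] 0x1c->0x20 len=3 : 3d 04 24
query mem[0x1f]=0x0c, mem[0x0f]=0xf7, mem[0x08]=0x93, mem[0x1b]=0xf7

MEM[0x1f,0x0f,0x08,0x1b] = 0c f7 93 f7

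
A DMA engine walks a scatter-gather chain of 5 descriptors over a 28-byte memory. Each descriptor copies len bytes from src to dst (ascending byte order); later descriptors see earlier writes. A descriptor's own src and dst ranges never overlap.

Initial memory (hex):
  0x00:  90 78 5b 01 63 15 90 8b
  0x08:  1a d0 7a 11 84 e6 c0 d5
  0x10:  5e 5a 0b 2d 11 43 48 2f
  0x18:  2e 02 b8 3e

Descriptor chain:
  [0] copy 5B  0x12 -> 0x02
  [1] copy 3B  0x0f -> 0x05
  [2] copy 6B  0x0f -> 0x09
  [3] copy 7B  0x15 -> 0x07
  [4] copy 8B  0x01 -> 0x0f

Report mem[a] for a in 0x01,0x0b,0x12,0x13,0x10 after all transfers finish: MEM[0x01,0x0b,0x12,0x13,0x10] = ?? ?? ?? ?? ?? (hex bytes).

  after D0: wrote 5B at 0x02 = 0b2d114348
  after D1: wrote 3B at 0x05 = d55e5a
  after D2: wrote 6B at 0x09 = d55e5a0b2d11
  after D3: wrote 7B at 0x07 = 43482f2e02b83e
  after D4: wrote 8B at 0x0f = 780b2d11d55e4348
query mem[0x01]=0x78, mem[0x0b]=0x02, mem[0x12]=0x11, mem[0x13]=0xd5, mem[0x10]=0x0b

MEM[0x01,0x0b,0x12,0x13,0x10] = 78 02 11 d5 0b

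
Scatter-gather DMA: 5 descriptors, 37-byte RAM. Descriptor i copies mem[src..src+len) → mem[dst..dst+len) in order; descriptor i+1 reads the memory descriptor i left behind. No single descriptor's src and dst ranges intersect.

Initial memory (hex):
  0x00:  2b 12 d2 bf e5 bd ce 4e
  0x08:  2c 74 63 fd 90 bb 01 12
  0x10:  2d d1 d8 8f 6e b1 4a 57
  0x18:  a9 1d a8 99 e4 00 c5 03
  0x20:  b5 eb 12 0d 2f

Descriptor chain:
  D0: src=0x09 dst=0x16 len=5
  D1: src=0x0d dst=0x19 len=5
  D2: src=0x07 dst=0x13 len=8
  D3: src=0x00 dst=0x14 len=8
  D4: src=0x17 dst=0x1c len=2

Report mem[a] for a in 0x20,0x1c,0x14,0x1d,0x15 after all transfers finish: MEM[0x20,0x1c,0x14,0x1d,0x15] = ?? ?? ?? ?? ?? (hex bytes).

#0 dst[0x16+5] := {0x74,0x63,0xfd,0x90,0xbb}
#1 dst[0x19+5] := {0xbb,0x01,0x12,0x2d,0xd1}
#2 dst[0x13+8] := {0x4e,0x2c,0x74,0x63,0xfd,0x90,0xbb,0x01}
#3 dst[0x14+8] := {0x2b,0x12,0xd2,0xbf,0xe5,0xbd,0xce,0x4e}
#4 dst[0x1c+2] := {0xbf,0xe5}
query mem[0x20]=0xb5, mem[0x1c]=0xbf, mem[0x14]=0x2b, mem[0x1d]=0xe5, mem[0x15]=0x12

MEM[0x20,0x1c,0x14,0x1d,0x15] = b5 bf 2b e5 12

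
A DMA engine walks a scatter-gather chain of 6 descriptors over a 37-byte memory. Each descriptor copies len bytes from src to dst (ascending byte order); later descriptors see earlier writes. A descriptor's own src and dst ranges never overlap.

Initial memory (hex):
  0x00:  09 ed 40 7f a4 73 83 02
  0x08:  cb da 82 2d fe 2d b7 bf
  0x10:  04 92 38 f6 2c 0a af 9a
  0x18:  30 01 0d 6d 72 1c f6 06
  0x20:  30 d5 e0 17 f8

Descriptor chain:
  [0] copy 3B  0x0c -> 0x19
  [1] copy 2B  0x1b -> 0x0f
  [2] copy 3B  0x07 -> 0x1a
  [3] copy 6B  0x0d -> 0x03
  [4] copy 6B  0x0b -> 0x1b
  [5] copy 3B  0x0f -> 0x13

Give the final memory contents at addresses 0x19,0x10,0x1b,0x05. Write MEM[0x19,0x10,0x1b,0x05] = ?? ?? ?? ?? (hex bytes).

#0 dst[0x19+3] := {0xfe,0x2d,0xb7}
#1 dst[0x0f+2] := {0xb7,0x72}
#2 dst[0x1a+3] := {0x02,0xcb,0xda}
#3 dst[0x03+6] := {0x2d,0xb7,0xb7,0x72,0x92,0x38}
#4 dst[0x1b+6] := {0x2d,0xfe,0x2d,0xb7,0xb7,0x72}
#5 dst[0x13+3] := {0xb7,0x72,0x92}
query mem[0x19]=0xfe, mem[0x10]=0x72, mem[0x1b]=0x2d, mem[0x05]=0xb7

MEM[0x19,0x10,0x1b,0x05] = fe 72 2d b7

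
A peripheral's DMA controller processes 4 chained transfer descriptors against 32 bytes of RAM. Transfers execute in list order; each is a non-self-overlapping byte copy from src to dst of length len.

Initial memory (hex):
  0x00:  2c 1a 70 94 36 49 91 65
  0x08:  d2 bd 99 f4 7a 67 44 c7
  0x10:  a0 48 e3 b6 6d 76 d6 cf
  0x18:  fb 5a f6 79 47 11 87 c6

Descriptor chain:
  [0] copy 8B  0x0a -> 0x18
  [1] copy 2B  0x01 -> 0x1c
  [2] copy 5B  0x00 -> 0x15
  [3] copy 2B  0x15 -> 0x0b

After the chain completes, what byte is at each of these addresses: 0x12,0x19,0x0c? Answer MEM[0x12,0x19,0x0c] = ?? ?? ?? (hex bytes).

MEM[0x12,0x19,0x0c] = e3 36 1a

[0] 0x0a->0x18 len=8 : 99 f4 7a 67 44 c7 a0 48
[1] 0x01->0x1c len=2 : 1a 70
[2] 0x00->0x15 len=5 : 2c 1a 70 94 36
[3] 0x15->0x0b len=2 : 2c 1a
query mem[0x12]=0xe3, mem[0x19]=0x36, mem[0x0c]=0x1a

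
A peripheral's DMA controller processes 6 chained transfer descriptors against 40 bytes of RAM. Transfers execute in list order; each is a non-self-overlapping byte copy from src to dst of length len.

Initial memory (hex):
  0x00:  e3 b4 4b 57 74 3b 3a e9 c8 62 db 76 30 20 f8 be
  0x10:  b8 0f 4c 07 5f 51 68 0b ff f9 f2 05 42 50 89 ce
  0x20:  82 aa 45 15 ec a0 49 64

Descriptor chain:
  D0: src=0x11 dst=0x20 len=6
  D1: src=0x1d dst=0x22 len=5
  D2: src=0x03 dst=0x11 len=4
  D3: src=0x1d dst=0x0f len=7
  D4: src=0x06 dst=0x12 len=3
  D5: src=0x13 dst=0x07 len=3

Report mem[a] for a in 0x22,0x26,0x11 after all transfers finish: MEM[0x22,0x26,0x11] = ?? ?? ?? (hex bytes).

MEM[0x22,0x26,0x11] = 50 4c ce

D0: mem[0x20..0x25] <- [0f 4c 07 5f 51 68]
D1: mem[0x22..0x26] <- [50 89 ce 0f 4c]
D2: mem[0x11..0x14] <- [57 74 3b 3a]
D3: mem[0x0f..0x15] <- [50 89 ce 0f 4c 50 89]
D4: mem[0x12..0x14] <- [3a e9 c8]
D5: mem[0x07..0x09] <- [e9 c8 89]
query mem[0x22]=0x50, mem[0x26]=0x4c, mem[0x11]=0xce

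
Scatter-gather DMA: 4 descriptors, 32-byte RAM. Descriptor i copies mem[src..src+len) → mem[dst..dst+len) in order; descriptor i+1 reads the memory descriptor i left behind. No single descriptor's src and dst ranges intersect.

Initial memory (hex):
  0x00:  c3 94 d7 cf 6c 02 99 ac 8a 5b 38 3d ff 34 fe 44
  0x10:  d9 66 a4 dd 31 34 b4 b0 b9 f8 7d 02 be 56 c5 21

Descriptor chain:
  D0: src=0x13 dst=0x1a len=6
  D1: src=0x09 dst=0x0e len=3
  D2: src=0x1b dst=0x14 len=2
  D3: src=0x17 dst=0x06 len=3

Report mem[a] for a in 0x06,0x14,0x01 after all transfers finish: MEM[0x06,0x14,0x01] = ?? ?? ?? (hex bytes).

  after D0: wrote 6B at 0x1a = dd3134b4b0b9
  after D1: wrote 3B at 0x0e = 5b383d
  after D2: wrote 2B at 0x14 = 3134
  after D3: wrote 3B at 0x06 = b0b9f8
query mem[0x06]=0xb0, mem[0x14]=0x31, mem[0x01]=0x94

MEM[0x06,0x14,0x01] = b0 31 94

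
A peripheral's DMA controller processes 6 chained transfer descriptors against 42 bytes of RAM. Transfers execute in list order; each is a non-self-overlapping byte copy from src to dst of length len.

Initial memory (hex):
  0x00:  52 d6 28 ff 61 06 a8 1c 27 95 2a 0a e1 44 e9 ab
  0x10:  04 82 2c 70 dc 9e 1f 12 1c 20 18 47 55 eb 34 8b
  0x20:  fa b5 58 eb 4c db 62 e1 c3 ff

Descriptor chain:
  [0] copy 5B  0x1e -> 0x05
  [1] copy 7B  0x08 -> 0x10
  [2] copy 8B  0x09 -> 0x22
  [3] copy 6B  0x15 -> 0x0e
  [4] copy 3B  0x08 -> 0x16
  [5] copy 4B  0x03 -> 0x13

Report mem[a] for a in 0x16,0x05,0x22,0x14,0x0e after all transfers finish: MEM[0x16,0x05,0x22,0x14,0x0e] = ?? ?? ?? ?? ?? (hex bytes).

MEM[0x16,0x05,0x22,0x14,0x0e] = 8b 34 58 61 44

[0] 0x1e->0x05 len=5 : 34 8b fa b5 58
[1] 0x08->0x10 len=7 : b5 58 2a 0a e1 44 e9
[2] 0x09->0x22 len=8 : 58 2a 0a e1 44 e9 ab b5
[3] 0x15->0x0e len=6 : 44 e9 12 1c 20 18
[4] 0x08->0x16 len=3 : b5 58 2a
[5] 0x03->0x13 len=4 : ff 61 34 8b
query mem[0x16]=0x8b, mem[0x05]=0x34, mem[0x22]=0x58, mem[0x14]=0x61, mem[0x0e]=0x44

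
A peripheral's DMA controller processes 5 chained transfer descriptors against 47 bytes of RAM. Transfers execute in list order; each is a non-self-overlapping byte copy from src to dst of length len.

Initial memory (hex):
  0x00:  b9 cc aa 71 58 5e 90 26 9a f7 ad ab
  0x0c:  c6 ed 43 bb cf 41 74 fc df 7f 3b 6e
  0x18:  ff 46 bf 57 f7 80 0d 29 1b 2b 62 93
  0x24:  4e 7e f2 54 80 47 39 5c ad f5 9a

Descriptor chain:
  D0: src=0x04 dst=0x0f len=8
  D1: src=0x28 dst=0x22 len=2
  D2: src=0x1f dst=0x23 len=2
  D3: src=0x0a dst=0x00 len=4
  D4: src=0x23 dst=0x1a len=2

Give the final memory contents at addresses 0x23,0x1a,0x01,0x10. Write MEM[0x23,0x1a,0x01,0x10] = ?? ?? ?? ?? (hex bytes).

MEM[0x23,0x1a,0x01,0x10] = 29 29 ab 5e

#0 dst[0x0f+8] := {0x58,0x5e,0x90,0x26,0x9a,0xf7,0xad,0xab}
#1 dst[0x22+2] := {0x80,0x47}
#2 dst[0x23+2] := {0x29,0x1b}
#3 dst[0x00+4] := {0xad,0xab,0xc6,0xed}
#4 dst[0x1a+2] := {0x29,0x1b}
query mem[0x23]=0x29, mem[0x1a]=0x29, mem[0x01]=0xab, mem[0x10]=0x5e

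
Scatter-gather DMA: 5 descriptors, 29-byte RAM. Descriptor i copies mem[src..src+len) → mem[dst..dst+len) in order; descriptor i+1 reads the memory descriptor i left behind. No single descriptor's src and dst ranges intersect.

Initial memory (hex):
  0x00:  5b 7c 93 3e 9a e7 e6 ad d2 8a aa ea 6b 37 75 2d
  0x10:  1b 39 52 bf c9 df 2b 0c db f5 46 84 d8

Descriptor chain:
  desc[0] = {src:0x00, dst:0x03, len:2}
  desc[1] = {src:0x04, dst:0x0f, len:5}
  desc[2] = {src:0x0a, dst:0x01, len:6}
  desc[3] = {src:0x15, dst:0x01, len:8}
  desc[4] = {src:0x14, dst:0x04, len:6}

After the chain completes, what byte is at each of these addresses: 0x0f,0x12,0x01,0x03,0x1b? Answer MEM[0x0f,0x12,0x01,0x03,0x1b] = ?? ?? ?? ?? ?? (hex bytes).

#0 dst[0x03+2] := {0x5b,0x7c}
#1 dst[0x0f+5] := {0x7c,0xe7,0xe6,0xad,0xd2}
#2 dst[0x01+6] := {0xaa,0xea,0x6b,0x37,0x75,0x7c}
#3 dst[0x01+8] := {0xdf,0x2b,0x0c,0xdb,0xf5,0x46,0x84,0xd8}
#4 dst[0x04+6] := {0xc9,0xdf,0x2b,0x0c,0xdb,0xf5}
query mem[0x0f]=0x7c, mem[0x12]=0xad, mem[0x01]=0xdf, mem[0x03]=0x0c, mem[0x1b]=0x84

MEM[0x0f,0x12,0x01,0x03,0x1b] = 7c ad df 0c 84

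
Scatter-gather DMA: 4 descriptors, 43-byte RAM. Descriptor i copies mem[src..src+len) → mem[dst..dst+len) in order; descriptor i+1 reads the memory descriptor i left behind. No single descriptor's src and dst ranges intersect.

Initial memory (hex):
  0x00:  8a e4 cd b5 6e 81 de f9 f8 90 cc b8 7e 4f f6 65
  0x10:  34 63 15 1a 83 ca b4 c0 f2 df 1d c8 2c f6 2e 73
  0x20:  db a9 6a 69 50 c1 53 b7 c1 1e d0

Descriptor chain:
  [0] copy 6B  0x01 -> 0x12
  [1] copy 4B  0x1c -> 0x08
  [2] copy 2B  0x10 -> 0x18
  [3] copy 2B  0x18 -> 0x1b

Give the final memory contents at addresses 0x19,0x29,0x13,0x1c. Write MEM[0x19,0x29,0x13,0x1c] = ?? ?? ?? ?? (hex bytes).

  after D0: wrote 6B at 0x12 = e4cdb56e81de
  after D1: wrote 4B at 0x08 = 2cf62e73
  after D2: wrote 2B at 0x18 = 3463
  after D3: wrote 2B at 0x1b = 3463
query mem[0x19]=0x63, mem[0x29]=0x1e, mem[0x13]=0xcd, mem[0x1c]=0x63

MEM[0x19,0x29,0x13,0x1c] = 63 1e cd 63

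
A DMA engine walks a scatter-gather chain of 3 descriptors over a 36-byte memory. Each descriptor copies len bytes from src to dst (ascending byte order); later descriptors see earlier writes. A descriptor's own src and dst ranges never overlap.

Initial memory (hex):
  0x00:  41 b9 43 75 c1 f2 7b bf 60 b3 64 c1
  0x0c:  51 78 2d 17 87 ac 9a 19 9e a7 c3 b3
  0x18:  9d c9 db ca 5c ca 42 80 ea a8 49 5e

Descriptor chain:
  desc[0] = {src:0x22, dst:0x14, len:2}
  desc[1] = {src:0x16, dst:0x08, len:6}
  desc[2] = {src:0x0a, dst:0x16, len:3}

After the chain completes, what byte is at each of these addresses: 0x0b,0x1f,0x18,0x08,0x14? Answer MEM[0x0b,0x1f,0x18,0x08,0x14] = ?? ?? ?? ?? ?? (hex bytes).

MEM[0x0b,0x1f,0x18,0x08,0x14] = c9 80 db c3 49

  after D0: wrote 2B at 0x14 = 495e
  after D1: wrote 6B at 0x08 = c3b39dc9dbca
  after D2: wrote 3B at 0x16 = 9dc9db
query mem[0x0b]=0xc9, mem[0x1f]=0x80, mem[0x18]=0xdb, mem[0x08]=0xc3, mem[0x14]=0x49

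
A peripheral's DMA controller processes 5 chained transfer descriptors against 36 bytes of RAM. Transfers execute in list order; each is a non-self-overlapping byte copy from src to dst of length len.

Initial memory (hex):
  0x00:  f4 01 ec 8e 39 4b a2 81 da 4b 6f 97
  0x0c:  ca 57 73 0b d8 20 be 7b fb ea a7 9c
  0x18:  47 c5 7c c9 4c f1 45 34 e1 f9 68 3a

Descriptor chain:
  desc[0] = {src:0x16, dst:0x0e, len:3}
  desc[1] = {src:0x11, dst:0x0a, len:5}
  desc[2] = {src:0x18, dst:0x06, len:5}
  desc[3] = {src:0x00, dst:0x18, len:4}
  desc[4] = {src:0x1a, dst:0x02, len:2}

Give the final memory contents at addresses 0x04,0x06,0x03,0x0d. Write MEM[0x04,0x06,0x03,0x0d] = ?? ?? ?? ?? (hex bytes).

#0 dst[0x0e+3] := {0xa7,0x9c,0x47}
#1 dst[0x0a+5] := {0x20,0xbe,0x7b,0xfb,0xea}
#2 dst[0x06+5] := {0x47,0xc5,0x7c,0xc9,0x4c}
#3 dst[0x18+4] := {0xf4,0x01,0xec,0x8e}
#4 dst[0x02+2] := {0xec,0x8e}
query mem[0x04]=0x39, mem[0x06]=0x47, mem[0x03]=0x8e, mem[0x0d]=0xfb

MEM[0x04,0x06,0x03,0x0d] = 39 47 8e fb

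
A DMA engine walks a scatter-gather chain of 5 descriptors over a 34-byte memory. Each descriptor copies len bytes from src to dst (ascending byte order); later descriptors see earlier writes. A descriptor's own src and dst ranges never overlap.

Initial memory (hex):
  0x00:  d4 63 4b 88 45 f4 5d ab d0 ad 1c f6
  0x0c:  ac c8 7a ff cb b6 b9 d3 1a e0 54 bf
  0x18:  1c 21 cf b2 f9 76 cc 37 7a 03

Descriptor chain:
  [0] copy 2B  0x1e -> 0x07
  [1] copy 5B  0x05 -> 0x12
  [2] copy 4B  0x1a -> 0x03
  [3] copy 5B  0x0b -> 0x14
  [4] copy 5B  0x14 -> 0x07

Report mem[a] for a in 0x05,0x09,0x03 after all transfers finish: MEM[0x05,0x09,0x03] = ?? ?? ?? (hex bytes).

D0: mem[0x07..0x08] <- [cc 37]
D1: mem[0x12..0x16] <- [f4 5d cc 37 ad]
D2: mem[0x03..0x06] <- [cf b2 f9 76]
D3: mem[0x14..0x18] <- [f6 ac c8 7a ff]
D4: mem[0x07..0x0b] <- [f6 ac c8 7a ff]
query mem[0x05]=0xf9, mem[0x09]=0xc8, mem[0x03]=0xcf

MEM[0x05,0x09,0x03] = f9 c8 cf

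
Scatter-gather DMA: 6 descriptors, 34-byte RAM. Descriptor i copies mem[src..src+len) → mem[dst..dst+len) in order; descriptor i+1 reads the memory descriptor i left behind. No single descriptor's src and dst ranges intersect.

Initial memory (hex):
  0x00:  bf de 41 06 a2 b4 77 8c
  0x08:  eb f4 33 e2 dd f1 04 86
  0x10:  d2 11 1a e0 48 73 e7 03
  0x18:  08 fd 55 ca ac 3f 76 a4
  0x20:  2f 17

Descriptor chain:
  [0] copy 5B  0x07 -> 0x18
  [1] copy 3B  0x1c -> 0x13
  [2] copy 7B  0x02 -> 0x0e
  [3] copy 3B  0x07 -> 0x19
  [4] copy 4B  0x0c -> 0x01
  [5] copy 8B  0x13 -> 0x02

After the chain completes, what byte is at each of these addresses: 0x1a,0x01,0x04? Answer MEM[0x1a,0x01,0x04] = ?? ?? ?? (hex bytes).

MEM[0x1a,0x01,0x04] = eb dd 76

  after D0: wrote 5B at 0x18 = 8cebf433e2
  after D1: wrote 3B at 0x13 = e23f76
  after D2: wrote 7B at 0x0e = 4106a2b4778ceb
  after D3: wrote 3B at 0x19 = 8cebf4
  after D4: wrote 4B at 0x01 = ddf14106
  after D5: wrote 8B at 0x02 = 8ceb76e7038c8ceb
query mem[0x1a]=0xeb, mem[0x01]=0xdd, mem[0x04]=0x76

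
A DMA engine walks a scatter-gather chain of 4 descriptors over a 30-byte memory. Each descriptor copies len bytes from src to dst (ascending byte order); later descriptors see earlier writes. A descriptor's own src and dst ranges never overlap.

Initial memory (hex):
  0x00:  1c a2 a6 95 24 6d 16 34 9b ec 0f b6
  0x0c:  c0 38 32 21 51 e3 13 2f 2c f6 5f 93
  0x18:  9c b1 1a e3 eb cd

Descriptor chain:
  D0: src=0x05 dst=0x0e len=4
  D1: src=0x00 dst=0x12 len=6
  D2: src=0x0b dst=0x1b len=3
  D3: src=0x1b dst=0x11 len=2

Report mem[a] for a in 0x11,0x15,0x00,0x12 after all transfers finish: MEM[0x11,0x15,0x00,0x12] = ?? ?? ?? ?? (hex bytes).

MEM[0x11,0x15,0x00,0x12] = b6 95 1c c0

#0 dst[0x0e+4] := {0x6d,0x16,0x34,0x9b}
#1 dst[0x12+6] := {0x1c,0xa2,0xa6,0x95,0x24,0x6d}
#2 dst[0x1b+3] := {0xb6,0xc0,0x38}
#3 dst[0x11+2] := {0xb6,0xc0}
query mem[0x11]=0xb6, mem[0x15]=0x95, mem[0x00]=0x1c, mem[0x12]=0xc0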